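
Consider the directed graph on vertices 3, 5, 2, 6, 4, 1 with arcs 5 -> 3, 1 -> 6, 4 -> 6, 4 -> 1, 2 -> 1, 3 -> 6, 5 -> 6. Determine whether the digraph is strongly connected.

There is no directed path from 2 to 3, so the graph is not strongly connected.

No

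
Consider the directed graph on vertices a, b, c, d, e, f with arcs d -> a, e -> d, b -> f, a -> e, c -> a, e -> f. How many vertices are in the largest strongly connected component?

3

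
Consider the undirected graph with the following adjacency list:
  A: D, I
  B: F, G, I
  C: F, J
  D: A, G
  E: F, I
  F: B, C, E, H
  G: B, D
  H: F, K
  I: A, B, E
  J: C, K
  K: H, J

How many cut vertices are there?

Removing F increases the component count from 1 to 2, so F is a cut vertex.
By contrast removing G leaves 1 component; it is not a cut vertex. No other vertex is a cut vertex either.

1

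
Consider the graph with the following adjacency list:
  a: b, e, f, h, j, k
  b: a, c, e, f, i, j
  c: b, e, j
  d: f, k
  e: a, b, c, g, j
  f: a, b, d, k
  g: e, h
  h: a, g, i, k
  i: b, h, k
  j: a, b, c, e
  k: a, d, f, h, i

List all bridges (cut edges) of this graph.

The edges on the cycle k-i-h-k are not bridges since each lies on that cycle.
Every edge lies on some cycle, so there are no bridges.

none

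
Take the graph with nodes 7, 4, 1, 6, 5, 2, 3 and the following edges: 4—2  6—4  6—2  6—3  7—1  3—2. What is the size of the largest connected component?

4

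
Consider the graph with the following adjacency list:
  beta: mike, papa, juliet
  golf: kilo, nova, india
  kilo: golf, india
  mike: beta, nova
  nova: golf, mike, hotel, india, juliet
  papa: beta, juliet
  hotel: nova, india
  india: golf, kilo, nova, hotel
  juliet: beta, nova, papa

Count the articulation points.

1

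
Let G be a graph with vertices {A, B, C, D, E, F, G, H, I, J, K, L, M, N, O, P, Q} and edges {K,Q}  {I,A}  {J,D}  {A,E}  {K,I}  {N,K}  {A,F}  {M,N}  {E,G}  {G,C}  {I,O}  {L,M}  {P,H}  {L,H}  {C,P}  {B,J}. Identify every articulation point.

A, I, J, K

Removing A increases the component count from 2 to 3, so A is a cut vertex.
Removing I increases the component count from 2 to 3, so I is a cut vertex.
Removing J increases the component count from 2 to 3, so J is a cut vertex.
Likewise K is a cut vertex.
By contrast removing P leaves 2 components; it is not a cut vertex. No other vertex is a cut vertex either.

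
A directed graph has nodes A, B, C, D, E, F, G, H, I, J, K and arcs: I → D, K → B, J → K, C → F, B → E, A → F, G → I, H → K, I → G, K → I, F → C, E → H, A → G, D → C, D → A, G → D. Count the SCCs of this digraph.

{A, D, G, I} are all mutually reachable — one SCC of size 4.
{B, E, H, K} are all mutually reachable — one SCC of size 4.
{C, F} are all mutually reachable — one SCC of size 2.
{J} is an SCC by itself.
That gives 4 strongly connected components.

4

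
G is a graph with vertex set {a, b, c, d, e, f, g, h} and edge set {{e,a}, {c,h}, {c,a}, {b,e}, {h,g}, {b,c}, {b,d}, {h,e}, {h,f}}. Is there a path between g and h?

Yes

From g we can reach a, b, c, d, e, f, g, h, which includes h.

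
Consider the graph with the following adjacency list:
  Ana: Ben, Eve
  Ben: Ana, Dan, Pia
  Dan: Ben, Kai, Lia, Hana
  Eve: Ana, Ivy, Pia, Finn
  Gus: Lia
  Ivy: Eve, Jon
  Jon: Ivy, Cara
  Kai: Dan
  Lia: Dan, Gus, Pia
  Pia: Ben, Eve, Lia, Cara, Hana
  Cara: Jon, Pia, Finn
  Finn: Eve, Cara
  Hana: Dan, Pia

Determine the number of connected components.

Starting from Ana we can reach Ana, Ben, Dan, Eve, Gus, Ivy, Jon, Kai, Lia, Pia, Cara, Finn, Hana. That is one component of size 13.
Total: 1 component.

1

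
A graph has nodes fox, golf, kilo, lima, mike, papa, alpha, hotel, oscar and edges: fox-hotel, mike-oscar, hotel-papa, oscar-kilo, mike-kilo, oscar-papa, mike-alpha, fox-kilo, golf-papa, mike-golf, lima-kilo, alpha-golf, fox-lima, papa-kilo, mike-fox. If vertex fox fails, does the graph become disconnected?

Deleting fox leaves 1 component (was 1) (its neighbors kilo, lima, mike, hotel remain connected to each other), so fox is not a cut vertex.

No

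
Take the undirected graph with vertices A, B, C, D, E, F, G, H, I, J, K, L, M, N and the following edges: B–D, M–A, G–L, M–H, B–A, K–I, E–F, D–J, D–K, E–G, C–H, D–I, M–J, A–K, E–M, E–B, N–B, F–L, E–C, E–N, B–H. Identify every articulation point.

Removing E increases the component count from 1 to 2, so E is a cut vertex.
By contrast removing B leaves 1 component; it is not a cut vertex. No other vertex is a cut vertex either.

E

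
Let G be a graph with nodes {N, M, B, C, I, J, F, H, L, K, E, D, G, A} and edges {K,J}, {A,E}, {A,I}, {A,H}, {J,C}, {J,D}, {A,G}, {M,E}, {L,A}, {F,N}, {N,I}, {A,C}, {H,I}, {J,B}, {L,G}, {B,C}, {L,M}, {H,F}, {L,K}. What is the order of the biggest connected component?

14

Starting from A we can reach A, B, C, D, E, F, G, H, I, J, K, L, M, N. That is one component of size 14.
The largest has 14 vertices.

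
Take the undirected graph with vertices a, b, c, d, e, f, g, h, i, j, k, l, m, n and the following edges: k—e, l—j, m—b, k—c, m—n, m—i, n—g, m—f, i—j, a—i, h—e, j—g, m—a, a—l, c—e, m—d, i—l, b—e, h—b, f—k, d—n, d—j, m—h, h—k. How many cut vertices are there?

1

Removing m increases the component count from 1 to 2, so m is a cut vertex.
By contrast removing f leaves 1 component; it is not a cut vertex. No other vertex is a cut vertex either.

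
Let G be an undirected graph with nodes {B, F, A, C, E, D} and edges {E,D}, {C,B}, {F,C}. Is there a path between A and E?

No

The component containing A is {A}, and E is not in it.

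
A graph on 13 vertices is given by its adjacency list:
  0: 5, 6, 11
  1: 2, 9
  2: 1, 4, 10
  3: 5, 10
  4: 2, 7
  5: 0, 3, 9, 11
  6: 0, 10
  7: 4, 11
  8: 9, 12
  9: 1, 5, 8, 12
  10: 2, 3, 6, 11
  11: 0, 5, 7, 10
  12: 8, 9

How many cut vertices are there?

Removing 9 increases the component count from 1 to 2, so 9 is a cut vertex.
By contrast removing 1 leaves 1 component; it is not a cut vertex. No other vertex is a cut vertex either.

1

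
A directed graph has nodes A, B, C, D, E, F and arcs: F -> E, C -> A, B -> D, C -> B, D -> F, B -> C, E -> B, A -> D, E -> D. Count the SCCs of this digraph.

{A, B, C, D, E, F} are all mutually reachable — one SCC of size 6.
That gives 1 strongly connected component.

1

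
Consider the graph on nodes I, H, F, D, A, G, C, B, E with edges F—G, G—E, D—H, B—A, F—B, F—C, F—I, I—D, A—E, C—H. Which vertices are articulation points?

Removing F increases the component count from 1 to 2, so F is a cut vertex.
By contrast removing D leaves 1 component; it is not a cut vertex. No other vertex is a cut vertex either.

F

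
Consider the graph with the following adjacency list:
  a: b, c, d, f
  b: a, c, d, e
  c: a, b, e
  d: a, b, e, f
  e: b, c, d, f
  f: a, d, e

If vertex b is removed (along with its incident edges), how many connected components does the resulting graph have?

With b gone, the remaining components are: {a, c, d, e, f}.
That is 1 component.

1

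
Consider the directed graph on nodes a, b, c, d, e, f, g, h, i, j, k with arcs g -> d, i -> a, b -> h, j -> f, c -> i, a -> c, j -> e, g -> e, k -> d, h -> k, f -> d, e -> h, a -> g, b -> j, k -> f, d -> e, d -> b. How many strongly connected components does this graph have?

3

{b, d, e, f, h, j, k} are all mutually reachable — one SCC of size 7.
{a, c, i} are all mutually reachable — one SCC of size 3.
{g} is an SCC by itself.
That gives 3 strongly connected components.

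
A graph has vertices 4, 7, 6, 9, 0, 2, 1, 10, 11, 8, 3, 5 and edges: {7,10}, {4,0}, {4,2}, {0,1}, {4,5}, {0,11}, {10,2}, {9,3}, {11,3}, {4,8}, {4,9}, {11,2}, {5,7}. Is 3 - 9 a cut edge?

After removing 3 - 9, the path 3-11-0-4-9 still connects them, so the edge is not a bridge.

No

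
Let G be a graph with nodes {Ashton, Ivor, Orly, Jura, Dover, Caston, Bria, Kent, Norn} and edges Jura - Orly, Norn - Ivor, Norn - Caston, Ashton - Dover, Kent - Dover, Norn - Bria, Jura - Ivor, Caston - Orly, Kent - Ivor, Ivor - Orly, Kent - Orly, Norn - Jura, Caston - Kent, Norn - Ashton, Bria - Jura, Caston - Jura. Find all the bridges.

none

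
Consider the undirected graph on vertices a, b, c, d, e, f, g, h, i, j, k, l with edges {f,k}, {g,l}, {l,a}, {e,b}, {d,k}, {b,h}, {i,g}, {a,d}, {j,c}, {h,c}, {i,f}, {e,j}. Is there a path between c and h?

Yes

From c we can reach b, c, e, h, j, which includes h.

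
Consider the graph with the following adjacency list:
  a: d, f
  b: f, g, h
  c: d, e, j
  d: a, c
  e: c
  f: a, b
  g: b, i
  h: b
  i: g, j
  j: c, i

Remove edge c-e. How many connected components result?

2

Before removal there is 1 component.
c-e is a bridge — removing it separates c's side from e's side.
After removal: 2 components.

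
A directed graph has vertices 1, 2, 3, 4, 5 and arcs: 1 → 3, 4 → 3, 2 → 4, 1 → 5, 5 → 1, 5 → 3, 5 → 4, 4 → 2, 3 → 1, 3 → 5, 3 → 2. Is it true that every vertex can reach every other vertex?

Yes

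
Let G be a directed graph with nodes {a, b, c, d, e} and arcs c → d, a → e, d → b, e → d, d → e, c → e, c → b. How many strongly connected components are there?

{d, e} are all mutually reachable — one SCC of size 2.
{a} is an SCC by itself.
{b} is an SCC by itself.
{c} is an SCC by itself.
That gives 4 strongly connected components.

4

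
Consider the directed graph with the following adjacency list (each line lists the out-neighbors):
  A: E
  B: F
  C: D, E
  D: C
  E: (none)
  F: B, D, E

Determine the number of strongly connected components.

{C, D} are all mutually reachable — one SCC of size 2.
{B, F} are all mutually reachable — one SCC of size 2.
{E} is an SCC by itself.
{A} is an SCC by itself.
That gives 4 strongly connected components.

4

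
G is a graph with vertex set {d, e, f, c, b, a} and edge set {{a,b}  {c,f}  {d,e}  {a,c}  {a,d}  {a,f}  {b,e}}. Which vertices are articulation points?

Removing a increases the component count from 1 to 2, so a is a cut vertex.
By contrast removing e leaves 1 component; it is not a cut vertex. No other vertex is a cut vertex either.

a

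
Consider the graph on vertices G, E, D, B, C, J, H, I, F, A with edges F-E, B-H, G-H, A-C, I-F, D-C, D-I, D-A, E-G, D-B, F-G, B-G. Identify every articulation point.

Removing D increases the component count from 2 to 3, so D is a cut vertex.
By contrast removing F leaves 2 components; it is not a cut vertex. No other vertex is a cut vertex either.

D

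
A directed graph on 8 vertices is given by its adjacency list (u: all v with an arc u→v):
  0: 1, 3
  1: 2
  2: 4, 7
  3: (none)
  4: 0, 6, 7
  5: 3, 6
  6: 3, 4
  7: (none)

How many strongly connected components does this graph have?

4

{0, 1, 2, 4, 6} are all mutually reachable — one SCC of size 5.
{7} is an SCC by itself.
{5} is an SCC by itself.
{3} is an SCC by itself.
That gives 4 strongly connected components.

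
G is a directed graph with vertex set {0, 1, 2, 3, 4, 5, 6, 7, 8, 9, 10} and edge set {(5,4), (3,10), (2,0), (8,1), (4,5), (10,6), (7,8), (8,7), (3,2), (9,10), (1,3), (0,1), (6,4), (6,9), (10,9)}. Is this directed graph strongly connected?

There is no directed path from 10 to 3, so the graph is not strongly connected.

No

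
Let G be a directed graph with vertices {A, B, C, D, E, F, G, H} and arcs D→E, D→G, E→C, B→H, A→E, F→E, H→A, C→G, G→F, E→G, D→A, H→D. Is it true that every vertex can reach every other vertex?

No

There is no directed path from A to D, so the graph is not strongly connected.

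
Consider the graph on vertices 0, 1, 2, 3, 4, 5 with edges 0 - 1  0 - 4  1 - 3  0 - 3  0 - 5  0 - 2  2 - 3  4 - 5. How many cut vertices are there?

1

Removing 0 increases the component count from 1 to 2, so 0 is a cut vertex.
By contrast removing 5 leaves 1 component; it is not a cut vertex. No other vertex is a cut vertex either.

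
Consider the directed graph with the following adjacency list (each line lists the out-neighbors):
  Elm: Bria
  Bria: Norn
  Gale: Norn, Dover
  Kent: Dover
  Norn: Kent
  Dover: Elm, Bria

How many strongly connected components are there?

2

{Elm, Bria, Kent, Norn, Dover} are all mutually reachable — one SCC of size 5.
{Gale} is an SCC by itself.
That gives 2 strongly connected components.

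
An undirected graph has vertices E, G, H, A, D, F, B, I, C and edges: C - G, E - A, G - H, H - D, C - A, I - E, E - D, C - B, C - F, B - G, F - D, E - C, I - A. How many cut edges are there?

0

The edges on the cycle C-B-G-C are not bridges since each lies on that cycle.
Every edge lies on some cycle, so there are no bridges.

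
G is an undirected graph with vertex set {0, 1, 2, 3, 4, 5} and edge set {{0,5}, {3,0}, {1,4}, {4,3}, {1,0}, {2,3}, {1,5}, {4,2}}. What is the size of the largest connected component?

Starting from 0 we can reach 0, 1, 2, 3, 4, 5. That is one component of size 6.
The largest has 6 vertices.

6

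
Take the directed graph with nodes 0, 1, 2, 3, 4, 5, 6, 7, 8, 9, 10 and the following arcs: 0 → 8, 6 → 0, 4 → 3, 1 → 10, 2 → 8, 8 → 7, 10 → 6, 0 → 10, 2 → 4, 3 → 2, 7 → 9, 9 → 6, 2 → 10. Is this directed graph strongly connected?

No

There is no directed path from 9 to 1, so the graph is not strongly connected.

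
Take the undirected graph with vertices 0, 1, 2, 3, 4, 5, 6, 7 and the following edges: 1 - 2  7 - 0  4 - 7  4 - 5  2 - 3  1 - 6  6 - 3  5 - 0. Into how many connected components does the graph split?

2

Starting from 1 we can reach 1, 2, 3, 6. That is one component of size 4.
Starting from 0 we can reach 0, 4, 5, 7. That is one component of size 4.
Total: 2 components.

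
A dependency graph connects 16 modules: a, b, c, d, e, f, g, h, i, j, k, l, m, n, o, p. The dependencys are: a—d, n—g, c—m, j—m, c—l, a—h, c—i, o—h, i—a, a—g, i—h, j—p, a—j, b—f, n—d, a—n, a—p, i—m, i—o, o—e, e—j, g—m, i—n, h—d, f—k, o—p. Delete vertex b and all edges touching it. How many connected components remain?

2

With b gone, the remaining components are: {f, k}; {a, c, d, e, g, h, i, j, l, m, n, o, p}.
That is 2 components.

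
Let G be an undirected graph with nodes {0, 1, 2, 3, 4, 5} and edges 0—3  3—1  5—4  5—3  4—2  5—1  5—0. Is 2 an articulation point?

Deleting 2 leaves 1 component (was 1), so 2 is not a cut vertex.

No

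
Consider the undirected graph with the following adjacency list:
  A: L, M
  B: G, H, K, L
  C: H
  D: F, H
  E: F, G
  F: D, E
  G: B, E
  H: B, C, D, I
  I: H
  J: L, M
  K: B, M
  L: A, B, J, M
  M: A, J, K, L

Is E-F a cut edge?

No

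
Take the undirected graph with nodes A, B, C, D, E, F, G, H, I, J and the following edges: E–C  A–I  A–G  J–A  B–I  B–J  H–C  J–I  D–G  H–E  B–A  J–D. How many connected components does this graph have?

3

F is isolated — a component by itself.
Starting from C we can reach C, E, H. That is one component of size 3.
Starting from A we can reach A, B, D, G, I, J. That is one component of size 6.
Total: 3 components.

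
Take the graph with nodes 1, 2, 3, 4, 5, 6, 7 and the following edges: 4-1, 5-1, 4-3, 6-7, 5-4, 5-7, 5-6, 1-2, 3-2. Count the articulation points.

1

Removing 5 increases the component count from 1 to 2, so 5 is a cut vertex.
By contrast removing 2 leaves 1 component; it is not a cut vertex. No other vertex is a cut vertex either.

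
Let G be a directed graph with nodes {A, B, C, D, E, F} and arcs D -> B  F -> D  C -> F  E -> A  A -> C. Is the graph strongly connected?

No

There is no directed path from C to E, so the graph is not strongly connected.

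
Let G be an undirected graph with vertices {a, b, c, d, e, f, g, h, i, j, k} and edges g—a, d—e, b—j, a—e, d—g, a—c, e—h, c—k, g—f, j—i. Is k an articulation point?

Deleting k leaves 2 components (was 2), so k is not a cut vertex.

No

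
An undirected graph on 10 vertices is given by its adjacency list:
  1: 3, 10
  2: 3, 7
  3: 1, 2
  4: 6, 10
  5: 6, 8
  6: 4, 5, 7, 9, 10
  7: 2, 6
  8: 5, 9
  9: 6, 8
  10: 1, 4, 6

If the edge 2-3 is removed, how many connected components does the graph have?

2 and 3 are still connected via 2-7-6-10-1-3, so the component count stays at 1.

1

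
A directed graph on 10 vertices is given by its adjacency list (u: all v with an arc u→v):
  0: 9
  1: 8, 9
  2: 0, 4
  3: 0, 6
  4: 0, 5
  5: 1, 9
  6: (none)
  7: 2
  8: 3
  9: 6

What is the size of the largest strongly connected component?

1

{3} is an SCC by itself.
{2} is an SCC by itself.
{7} is an SCC by itself.
{9} is an SCC by itself.
{8} is an SCC by itself.
(and 5 more singleton SCCs)
The largest has 1 vertex.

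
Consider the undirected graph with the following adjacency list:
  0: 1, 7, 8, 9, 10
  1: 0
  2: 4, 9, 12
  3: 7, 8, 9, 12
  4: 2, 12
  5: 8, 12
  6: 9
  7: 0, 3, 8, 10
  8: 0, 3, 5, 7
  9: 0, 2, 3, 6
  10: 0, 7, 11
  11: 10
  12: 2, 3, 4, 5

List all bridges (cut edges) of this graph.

The edges on the cycle 7-0-10-7 are not bridges since each lies on that cycle.
But removing 9-6 disconnects 9 from 6; removing 0-1 disconnects 0 from 1; removing 10-11 disconnects 10 from 11 — these are bridges.

0-1, 10-11, 6-9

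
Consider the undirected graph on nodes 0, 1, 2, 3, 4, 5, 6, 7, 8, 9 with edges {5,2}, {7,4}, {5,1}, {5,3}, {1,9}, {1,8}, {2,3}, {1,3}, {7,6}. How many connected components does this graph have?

0 is isolated — a component by itself.
Starting from 4 we can reach 4, 6, 7. That is one component of size 3.
Starting from 1 we can reach 1, 2, 3, 5, 8, 9. That is one component of size 6.
Total: 3 components.

3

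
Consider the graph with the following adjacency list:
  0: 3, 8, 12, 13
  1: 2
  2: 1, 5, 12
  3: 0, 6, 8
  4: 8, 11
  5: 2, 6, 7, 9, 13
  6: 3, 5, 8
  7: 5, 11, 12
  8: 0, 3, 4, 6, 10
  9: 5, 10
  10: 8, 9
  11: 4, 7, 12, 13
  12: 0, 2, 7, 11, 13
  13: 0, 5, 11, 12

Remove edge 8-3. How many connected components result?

8 and 3 are still connected via 8-0-3, so the component count stays at 1.

1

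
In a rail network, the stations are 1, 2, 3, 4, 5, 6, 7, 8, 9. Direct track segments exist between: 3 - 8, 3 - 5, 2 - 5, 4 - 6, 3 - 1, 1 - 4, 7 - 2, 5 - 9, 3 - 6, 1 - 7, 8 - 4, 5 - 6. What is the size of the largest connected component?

9

Starting from 1 we can reach 1, 2, 3, 4, 5, 6, 7, 8, 9. That is one component of size 9.
The largest has 9 vertices.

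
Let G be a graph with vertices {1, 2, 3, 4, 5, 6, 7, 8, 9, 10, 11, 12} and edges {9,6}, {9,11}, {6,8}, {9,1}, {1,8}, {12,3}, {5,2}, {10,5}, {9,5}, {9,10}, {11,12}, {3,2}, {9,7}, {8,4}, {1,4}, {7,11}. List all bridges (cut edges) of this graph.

none

The edges on the cycle 9-6-8-4-1-9 are not bridges since each lies on that cycle.
Every edge lies on some cycle, so there are no bridges.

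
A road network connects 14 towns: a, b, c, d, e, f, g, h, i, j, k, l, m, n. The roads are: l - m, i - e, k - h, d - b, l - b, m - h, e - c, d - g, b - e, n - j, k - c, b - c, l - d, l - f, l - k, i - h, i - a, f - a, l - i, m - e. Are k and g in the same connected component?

Yes

From k we can reach a, b, c, d, e, f, g, h, i, k, l, m, which includes g.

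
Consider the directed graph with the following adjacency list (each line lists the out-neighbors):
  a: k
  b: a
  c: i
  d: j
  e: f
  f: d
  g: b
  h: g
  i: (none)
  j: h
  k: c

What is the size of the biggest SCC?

{g} is an SCC by itself.
{d} is an SCC by itself.
{a} is an SCC by itself.
{b} is an SCC by itself.
{j} is an SCC by itself.
(and 6 more singleton SCCs)
The largest has 1 vertex.

1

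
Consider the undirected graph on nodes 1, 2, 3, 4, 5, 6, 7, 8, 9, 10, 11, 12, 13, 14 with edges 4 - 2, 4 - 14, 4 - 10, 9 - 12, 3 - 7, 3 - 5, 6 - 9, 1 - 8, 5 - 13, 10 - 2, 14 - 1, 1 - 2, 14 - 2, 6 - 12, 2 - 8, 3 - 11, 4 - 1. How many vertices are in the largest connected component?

6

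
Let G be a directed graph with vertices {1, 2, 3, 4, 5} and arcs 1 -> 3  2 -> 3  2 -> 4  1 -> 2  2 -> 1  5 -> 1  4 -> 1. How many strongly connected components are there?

{1, 2, 4} are all mutually reachable — one SCC of size 3.
{3} is an SCC by itself.
{5} is an SCC by itself.
That gives 3 strongly connected components.

3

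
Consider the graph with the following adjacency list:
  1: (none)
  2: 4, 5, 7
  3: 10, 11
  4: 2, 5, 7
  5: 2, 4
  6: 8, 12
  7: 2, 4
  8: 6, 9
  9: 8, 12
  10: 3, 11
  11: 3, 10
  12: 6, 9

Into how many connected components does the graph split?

4

1 is isolated — a component by itself.
Starting from 3 we can reach 3, 10, 11. That is one component of size 3.
Starting from 6 we can reach 6, 8, 9, 12. That is one component of size 4.
Starting from 2 we can reach 2, 4, 5, 7. That is one component of size 4.
Total: 4 components.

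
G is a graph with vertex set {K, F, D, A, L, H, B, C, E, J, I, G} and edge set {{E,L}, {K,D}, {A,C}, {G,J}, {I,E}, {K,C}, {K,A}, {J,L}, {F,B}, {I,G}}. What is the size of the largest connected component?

5

H is isolated — a component by itself.
Starting from B we can reach B, F. That is one component of size 2.
Starting from A we can reach A, C, D, K. That is one component of size 4.
Starting from E we can reach E, G, I, J, L. That is one component of size 5.
The largest has 5 vertices.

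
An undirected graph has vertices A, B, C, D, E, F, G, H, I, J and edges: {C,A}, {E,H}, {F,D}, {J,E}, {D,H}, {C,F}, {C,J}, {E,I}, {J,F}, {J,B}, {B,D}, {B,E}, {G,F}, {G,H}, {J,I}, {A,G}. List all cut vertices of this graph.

Removing E, for instance, still leaves 1 component. No single vertex removal increases the component count — the graph has no articulation points.

none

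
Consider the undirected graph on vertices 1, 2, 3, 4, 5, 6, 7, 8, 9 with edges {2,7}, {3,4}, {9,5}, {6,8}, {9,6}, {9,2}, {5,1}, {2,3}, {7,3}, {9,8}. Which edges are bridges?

1-5, 2-9, 3-4, 5-9

The edges on the cycle 2-7-3-2 are not bridges since each lies on that cycle.
But removing 5—1 disconnects 5 from 1; removing 5—9 disconnects 5 from 9; removing 3—4 disconnects 3 from 4; removing 2—9 disconnects 2 from 9 — these are bridges.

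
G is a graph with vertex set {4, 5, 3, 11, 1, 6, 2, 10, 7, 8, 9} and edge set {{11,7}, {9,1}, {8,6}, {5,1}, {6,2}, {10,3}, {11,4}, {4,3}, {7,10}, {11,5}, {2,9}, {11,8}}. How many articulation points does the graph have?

1

Removing 11 increases the component count from 1 to 2, so 11 is a cut vertex.
By contrast removing 3 leaves 1 component; it is not a cut vertex. No other vertex is a cut vertex either.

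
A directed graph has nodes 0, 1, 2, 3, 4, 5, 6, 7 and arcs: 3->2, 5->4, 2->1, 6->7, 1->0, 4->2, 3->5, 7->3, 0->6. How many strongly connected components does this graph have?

1

{0, 1, 2, 3, 4, 5, 6, 7} are all mutually reachable — one SCC of size 8.
That gives 1 strongly connected component.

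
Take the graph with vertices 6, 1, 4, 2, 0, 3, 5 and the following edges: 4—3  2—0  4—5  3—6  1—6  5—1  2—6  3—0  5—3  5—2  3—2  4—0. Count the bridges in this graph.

0

The edges on the cycle 5-2-6-1-5 are not bridges since each lies on that cycle.
Every edge lies on some cycle, so there are no bridges.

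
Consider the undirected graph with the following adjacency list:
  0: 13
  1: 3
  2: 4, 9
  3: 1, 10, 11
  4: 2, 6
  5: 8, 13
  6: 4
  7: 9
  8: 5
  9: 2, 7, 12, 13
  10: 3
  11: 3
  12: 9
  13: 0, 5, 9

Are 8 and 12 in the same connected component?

From 8 we can reach 0, 2, 4, 5, 6, 7, 8, 9, 12, 13, which includes 12.

Yes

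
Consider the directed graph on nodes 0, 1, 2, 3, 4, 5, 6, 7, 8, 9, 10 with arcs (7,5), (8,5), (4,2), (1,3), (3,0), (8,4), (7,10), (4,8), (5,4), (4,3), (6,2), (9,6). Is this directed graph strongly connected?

No

There is no directed path from 9 to 7, so the graph is not strongly connected.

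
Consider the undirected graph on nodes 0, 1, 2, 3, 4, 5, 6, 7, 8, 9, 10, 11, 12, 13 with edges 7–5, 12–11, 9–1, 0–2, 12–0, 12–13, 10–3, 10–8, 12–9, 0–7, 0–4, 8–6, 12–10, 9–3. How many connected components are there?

1

Starting from 0 we can reach 0, 1, 2, 3, 4, 5, 6, 7, 8, 9, 10, 11, 12, 13. That is one component of size 14.
Total: 1 component.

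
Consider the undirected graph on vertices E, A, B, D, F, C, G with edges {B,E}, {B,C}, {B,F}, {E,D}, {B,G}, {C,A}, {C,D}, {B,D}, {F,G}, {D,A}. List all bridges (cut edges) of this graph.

The edges on the cycle B-F-G-B are not bridges since each lies on that cycle.
Every edge lies on some cycle, so there are no bridges.

none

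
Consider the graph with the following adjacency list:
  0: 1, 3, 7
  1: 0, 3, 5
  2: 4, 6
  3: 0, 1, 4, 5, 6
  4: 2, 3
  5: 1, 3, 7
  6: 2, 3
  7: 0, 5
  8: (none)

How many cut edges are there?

0

The edges on the cycle 3-5-7-0-3 are not bridges since each lies on that cycle.
Every edge lies on some cycle, so there are no bridges.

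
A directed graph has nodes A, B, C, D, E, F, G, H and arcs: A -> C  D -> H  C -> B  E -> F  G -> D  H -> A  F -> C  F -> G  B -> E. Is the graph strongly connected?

Yes

From C we can reach every vertex (A, B, C, D, E, F, G, H), and every vertex can reach C (A, B, C, D, E, F, G, H). So the whole graph is one strongly connected component.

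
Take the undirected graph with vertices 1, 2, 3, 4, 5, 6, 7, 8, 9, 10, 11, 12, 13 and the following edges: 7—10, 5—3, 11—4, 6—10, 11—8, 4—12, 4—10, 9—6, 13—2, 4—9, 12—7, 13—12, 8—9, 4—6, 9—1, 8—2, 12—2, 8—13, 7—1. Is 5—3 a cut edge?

Yes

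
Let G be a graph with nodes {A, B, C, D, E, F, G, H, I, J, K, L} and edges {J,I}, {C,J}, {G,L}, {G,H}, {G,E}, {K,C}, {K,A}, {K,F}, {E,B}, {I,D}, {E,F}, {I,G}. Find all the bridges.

A-K, B-E, D-I, G-H, G-L

The edges on the cycle K-C-J-I-G-E-F-K are not bridges since each lies on that cycle.
But removing K-A disconnects K from A; removing B-E disconnects B from E; removing D-I disconnects D from I; removing H-G disconnects H from G — these are bridges.
In total 5 edges are bridges.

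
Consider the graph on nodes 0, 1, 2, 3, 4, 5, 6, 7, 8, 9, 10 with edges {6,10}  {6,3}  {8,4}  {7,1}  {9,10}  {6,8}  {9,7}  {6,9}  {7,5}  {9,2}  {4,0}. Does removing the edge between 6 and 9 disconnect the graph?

No

After removing 6-9, the path 6-10-9 still connects them, so the edge is not a bridge.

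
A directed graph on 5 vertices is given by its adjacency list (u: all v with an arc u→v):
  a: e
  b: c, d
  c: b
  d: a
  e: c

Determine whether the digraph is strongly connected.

From b we can reach every vertex (a, b, c, d, e), and every vertex can reach b (a, b, c, d, e). So the whole graph is one strongly connected component.

Yes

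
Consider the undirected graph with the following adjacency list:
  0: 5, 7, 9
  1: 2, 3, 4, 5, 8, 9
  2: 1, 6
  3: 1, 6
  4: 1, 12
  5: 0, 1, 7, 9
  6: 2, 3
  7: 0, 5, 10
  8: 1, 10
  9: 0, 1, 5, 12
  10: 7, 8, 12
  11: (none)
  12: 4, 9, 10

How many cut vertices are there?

1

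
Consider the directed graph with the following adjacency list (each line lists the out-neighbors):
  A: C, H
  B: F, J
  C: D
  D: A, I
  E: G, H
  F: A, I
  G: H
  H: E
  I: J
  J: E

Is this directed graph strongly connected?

No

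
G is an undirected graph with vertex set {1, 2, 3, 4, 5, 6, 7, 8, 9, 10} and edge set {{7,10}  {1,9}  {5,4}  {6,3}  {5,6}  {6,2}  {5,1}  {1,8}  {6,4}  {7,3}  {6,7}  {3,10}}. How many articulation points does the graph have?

3

Removing 1 increases the component count from 1 to 3, so 1 is a cut vertex.
Removing 5 increases the component count from 1 to 2, so 5 is a cut vertex.
Removing 6 increases the component count from 1 to 3, so 6 is a cut vertex.
By contrast removing 2 leaves 1 component; it is not a cut vertex. No other vertex is a cut vertex either.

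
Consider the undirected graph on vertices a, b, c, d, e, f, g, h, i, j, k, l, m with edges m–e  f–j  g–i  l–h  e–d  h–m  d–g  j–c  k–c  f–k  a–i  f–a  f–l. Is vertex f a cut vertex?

Deleting f raises the number of components from 2 to 3, so f is a cut vertex.

Yes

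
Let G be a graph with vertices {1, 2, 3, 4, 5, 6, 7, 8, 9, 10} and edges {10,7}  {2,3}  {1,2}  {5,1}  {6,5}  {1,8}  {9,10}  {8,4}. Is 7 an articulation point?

No

Deleting 7 leaves 2 components (was 2), so 7 is not a cut vertex.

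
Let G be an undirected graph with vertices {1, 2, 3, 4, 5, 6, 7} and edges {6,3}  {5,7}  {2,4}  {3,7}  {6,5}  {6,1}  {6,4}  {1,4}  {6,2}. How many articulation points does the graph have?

1

Removing 6 increases the component count from 1 to 2, so 6 is a cut vertex.
By contrast removing 3 leaves 1 component; it is not a cut vertex. No other vertex is a cut vertex either.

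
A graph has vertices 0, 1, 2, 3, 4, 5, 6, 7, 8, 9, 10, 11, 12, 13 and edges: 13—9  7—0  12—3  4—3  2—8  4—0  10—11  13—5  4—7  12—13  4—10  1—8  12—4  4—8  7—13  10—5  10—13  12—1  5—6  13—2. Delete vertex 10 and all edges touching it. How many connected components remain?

With 10 gone, the remaining components are: {11}; {0, 1, 2, 3, 4, 5, 6, 7, 8, 9, 12, 13}.
That is 2 components.

2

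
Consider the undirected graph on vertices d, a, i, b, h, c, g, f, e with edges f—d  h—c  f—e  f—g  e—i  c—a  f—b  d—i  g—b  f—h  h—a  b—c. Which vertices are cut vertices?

f

Removing f increases the component count from 1 to 2, so f is a cut vertex.
By contrast removing c leaves 1 component; it is not a cut vertex. No other vertex is a cut vertex either.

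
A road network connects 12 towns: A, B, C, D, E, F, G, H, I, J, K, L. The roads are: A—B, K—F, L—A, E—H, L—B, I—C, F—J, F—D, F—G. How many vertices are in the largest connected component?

5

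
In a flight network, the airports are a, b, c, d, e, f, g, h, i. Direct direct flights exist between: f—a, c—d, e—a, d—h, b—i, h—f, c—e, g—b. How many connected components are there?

Starting from b we can reach b, g, i. That is one component of size 3.
Starting from a we can reach a, c, d, e, f, h. That is one component of size 6.
Total: 2 components.

2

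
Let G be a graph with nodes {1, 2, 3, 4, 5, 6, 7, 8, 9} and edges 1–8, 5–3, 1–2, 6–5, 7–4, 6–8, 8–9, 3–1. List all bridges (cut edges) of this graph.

1-2, 4-7, 8-9

The edges on the cycle 6-5-3-1-8-6 are not bridges since each lies on that cycle.
But removing 8–9 disconnects 8 from 9; removing 1–2 disconnects 1 from 2; removing 4–7 disconnects 4 from 7 — these are bridges.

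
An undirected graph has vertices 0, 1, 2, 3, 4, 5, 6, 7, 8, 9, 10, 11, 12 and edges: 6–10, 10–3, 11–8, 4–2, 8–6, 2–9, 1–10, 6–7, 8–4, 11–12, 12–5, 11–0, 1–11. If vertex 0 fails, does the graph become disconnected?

No

Deleting 0 leaves 1 component (was 1), so 0 is not a cut vertex.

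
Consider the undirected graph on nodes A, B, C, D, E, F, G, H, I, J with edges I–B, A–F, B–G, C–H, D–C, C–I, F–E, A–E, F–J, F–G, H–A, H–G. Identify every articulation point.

C, F

Removing C increases the component count from 1 to 2, so C is a cut vertex.
Removing F increases the component count from 1 to 2, so F is a cut vertex.
By contrast removing J leaves 1 component; it is not a cut vertex. No other vertex is a cut vertex either.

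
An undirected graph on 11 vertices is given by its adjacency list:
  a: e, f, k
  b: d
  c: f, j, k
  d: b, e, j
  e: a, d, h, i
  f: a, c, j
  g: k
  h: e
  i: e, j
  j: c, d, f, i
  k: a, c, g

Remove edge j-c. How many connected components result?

1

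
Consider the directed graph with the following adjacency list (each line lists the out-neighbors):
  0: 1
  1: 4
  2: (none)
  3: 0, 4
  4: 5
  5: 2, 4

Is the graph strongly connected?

No

There is no directed path from 2 to 5, so the graph is not strongly connected.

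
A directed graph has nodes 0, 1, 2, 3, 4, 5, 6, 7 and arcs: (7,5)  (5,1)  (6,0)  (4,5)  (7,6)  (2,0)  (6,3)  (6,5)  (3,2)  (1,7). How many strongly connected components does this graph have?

5

{1, 5, 6, 7} are all mutually reachable — one SCC of size 4.
{0} is an SCC by itself.
{3} is an SCC by itself.
{4} is an SCC by itself.
{2} is an SCC by itself.
That gives 5 strongly connected components.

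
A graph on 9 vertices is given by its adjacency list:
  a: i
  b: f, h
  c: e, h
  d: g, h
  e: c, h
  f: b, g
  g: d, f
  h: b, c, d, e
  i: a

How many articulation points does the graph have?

Removing h increases the component count from 2 to 3, so h is a cut vertex.
By contrast removing d leaves 2 components; it is not a cut vertex. No other vertex is a cut vertex either.

1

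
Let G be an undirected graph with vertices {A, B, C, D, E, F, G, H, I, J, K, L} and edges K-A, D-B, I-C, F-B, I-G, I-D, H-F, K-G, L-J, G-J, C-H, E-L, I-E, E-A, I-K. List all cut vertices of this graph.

Removing I increases the component count from 1 to 2, so I is a cut vertex.
By contrast removing G leaves 1 component; it is not a cut vertex. No other vertex is a cut vertex either.

I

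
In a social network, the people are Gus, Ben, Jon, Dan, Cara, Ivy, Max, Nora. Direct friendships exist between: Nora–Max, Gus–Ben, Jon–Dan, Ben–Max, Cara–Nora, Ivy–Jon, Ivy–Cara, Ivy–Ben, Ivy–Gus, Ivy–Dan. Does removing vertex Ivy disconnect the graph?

Yes

Deleting Ivy raises the number of components from 1 to 2, so Ivy is a cut vertex.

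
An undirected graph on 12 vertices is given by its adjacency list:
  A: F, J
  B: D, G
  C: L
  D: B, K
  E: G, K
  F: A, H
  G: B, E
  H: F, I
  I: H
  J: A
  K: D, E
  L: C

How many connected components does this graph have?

3

Starting from C we can reach C, L. That is one component of size 2.
Starting from A we can reach A, F, H, I, J. That is one component of size 5.
Starting from B we can reach B, D, E, G, K. That is one component of size 5.
Total: 3 components.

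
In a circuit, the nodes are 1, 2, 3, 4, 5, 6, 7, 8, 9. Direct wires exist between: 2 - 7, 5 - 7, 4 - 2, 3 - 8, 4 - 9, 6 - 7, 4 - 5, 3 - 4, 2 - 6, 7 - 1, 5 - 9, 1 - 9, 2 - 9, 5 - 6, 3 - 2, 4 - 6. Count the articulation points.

1

Removing 3 increases the component count from 1 to 2, so 3 is a cut vertex.
By contrast removing 7 leaves 1 component; it is not a cut vertex. No other vertex is a cut vertex either.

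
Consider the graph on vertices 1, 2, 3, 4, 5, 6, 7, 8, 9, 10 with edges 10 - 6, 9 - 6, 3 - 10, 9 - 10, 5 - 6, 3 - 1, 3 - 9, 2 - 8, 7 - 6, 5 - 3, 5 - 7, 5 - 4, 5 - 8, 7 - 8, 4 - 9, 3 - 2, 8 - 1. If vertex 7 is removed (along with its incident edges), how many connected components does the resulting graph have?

With 7 gone, the remaining components are: {1, 2, 3, 4, 5, 6, 8, 9, 10}.
That is 1 component.

1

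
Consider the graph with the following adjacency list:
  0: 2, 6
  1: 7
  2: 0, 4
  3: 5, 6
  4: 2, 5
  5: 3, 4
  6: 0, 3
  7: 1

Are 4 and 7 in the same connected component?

No

The component containing 4 is {0, 2, 3, 4, 5, 6}, and 7 is not in it.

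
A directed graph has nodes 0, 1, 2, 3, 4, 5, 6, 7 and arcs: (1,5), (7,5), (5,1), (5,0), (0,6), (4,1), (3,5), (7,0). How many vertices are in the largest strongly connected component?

{1, 5} are all mutually reachable — one SCC of size 2.
{3} is an SCC by itself.
{6} is an SCC by itself.
{4} is an SCC by itself.
{7} is an SCC by itself.
(and 2 more singleton SCCs)
The largest has 2 vertices.

2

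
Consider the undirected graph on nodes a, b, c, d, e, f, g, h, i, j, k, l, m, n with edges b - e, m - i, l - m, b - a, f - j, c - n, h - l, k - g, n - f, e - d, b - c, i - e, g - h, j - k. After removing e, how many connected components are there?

With e gone, the remaining components are: {d}; {a, b, c, f, g, h, i, j, k, l, m, n}.
That is 2 components.

2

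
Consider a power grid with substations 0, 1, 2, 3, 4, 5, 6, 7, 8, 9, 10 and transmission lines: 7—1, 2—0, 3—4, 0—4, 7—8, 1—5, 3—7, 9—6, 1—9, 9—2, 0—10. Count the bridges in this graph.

The edges on the cycle 3-7-1-9-2-0-4-3 are not bridges since each lies on that cycle.
But removing 5—1 disconnects 5 from 1; removing 10—0 disconnects 10 from 0; removing 7—8 disconnects 7 from 8; removing 6—9 disconnects 6 from 9 — these are bridges.
That makes 4 bridges.

4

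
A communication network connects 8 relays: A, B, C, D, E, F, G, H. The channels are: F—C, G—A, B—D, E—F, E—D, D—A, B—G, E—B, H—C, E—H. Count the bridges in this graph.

The edges on the cycle E-B-G-A-D-E are not bridges since each lies on that cycle.
Every edge lies on some cycle, so there are no bridges.

0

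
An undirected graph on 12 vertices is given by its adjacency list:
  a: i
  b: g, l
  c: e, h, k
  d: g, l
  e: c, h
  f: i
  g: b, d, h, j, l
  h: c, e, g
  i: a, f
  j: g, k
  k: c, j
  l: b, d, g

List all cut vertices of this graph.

g, i

Removing g increases the component count from 2 to 3, so g is a cut vertex.
Removing i increases the component count from 2 to 3, so i is a cut vertex.
By contrast removing b leaves 2 components; it is not a cut vertex. No other vertex is a cut vertex either.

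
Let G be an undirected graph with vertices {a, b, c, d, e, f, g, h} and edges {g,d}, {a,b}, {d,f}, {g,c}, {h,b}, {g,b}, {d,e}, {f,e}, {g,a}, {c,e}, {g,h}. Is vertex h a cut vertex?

Deleting h leaves 1 component (was 1) (its neighbors b, g remain connected to each other), so h is not a cut vertex.

No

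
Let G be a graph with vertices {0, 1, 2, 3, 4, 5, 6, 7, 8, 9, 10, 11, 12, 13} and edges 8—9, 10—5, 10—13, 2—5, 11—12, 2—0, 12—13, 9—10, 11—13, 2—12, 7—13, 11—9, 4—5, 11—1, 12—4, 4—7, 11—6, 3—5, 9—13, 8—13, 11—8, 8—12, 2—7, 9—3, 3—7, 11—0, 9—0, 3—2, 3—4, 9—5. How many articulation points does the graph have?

1

Removing 11 increases the component count from 1 to 3, so 11 is a cut vertex.
By contrast removing 5 leaves 1 component; it is not a cut vertex. No other vertex is a cut vertex either.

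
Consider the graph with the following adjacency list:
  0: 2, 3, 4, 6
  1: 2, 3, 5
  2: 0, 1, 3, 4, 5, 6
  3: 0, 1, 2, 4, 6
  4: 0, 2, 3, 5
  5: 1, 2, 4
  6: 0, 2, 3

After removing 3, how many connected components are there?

1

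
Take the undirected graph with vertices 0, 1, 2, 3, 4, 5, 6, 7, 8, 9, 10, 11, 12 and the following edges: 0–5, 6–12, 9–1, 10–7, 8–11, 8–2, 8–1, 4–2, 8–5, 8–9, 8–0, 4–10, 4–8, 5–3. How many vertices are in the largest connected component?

11

Starting from 6 we can reach 6, 12. That is one component of size 2.
Starting from 0 we can reach 0, 1, 2, 3, 4, 5, 7, 8, 9, 10, 11. That is one component of size 11.
The largest has 11 vertices.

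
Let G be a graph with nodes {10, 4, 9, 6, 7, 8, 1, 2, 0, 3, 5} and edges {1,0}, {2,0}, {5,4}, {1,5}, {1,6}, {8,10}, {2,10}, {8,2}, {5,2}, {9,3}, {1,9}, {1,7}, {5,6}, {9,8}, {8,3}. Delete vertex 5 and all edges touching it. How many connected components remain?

2

With 5 gone, the remaining components are: {4}; {0, 1, 2, 3, 6, 7, 8, 9, 10}.
That is 2 components.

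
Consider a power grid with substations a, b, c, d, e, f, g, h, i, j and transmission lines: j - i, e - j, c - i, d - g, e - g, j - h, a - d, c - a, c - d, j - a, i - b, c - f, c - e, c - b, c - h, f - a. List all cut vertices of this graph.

none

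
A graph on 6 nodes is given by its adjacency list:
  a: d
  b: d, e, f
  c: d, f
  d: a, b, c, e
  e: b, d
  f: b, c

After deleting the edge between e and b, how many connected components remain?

1

e and b are still connected via e-d-b, so the component count stays at 1.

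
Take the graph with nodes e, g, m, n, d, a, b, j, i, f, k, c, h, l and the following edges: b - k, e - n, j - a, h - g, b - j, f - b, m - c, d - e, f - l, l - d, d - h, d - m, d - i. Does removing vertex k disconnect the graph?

No

Deleting k leaves 1 component (was 1), so k is not a cut vertex.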